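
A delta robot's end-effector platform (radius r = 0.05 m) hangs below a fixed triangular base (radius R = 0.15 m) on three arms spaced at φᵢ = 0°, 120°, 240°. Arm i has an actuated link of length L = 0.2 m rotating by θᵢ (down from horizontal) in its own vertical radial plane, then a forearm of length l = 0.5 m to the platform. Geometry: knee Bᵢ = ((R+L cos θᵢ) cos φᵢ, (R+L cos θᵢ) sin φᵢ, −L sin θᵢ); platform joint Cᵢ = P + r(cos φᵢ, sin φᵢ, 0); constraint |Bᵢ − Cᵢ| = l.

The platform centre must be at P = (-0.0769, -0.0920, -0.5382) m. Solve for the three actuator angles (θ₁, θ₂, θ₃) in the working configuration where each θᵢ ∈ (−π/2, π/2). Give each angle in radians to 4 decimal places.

rotate P by −φ1: (-0.0769, -0.0920, -0.5382)
  A=0.1769, B=-0.5382, C=(l²−L²−A²−y'²−z²)/(2L)=-0.2985
  θ1 = atan2(B,A) + arccos(C/0.5665) = 0.8726
φ2=120.0° → target in arm frame (-0.0412, 0.1126)
  e−x'=0.1412;  (l²−L²−(e−x')²−y'²−z²)/2L = -0.2807
  √(A²+B²)=0.5564;  θ2 = -1.3142+2.0996 ≈ 0.7854
arm 3 (φ=240.0°): x'=0.1181, y'=-0.0206
  A=-0.0181, B=-0.5382, C=(l²−L²−A²−y'²−z²)/(2L)=-0.2010
  θ3 = atan2(B,A) + arccos(C/0.5385) = 0.3489

θ₁ = 0.8726, θ₂ = 0.7854, θ₃ = 0.3489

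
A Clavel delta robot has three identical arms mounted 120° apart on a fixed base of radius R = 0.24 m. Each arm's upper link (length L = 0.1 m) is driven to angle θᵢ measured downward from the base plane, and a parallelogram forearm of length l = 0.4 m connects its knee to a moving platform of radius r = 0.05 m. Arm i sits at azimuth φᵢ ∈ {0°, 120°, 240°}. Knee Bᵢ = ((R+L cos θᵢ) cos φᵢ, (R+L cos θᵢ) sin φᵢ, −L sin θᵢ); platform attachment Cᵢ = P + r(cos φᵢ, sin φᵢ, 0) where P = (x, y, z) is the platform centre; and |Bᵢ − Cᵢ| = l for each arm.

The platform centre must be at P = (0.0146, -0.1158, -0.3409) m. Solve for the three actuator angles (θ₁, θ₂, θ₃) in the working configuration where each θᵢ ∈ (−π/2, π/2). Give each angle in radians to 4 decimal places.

θ₁ = 0.6111, θ₂ = 1.3964, θ₃ = 0.0001

rotate P by −φ1: (0.0146, -0.1158, -0.3409)
  A=0.1754, B=-0.3409, C=(l²−L²−A²−y'²−z²)/(2L)=-0.0519
  γ=atan2(-0.3409,0.1754)=-1.0956;  ψ=arccos(-0.1355)=1.7067;  θ1=γ+ψ≈0.6111
arm 2 (φ=120.0°): x'=-0.1076, y'=0.0453
  e−x'=0.2976;  (l²−L²−(e−x')²−y'²−z²)/2L = -0.2841
  √(A²+B²)=0.4525;  θ2 = -0.8531+2.2495 ≈ 1.3964
arm 3 (φ=240.0°): x'=0.0930, y'=0.0705
  A=0.0970, B=-0.3409, C=(l²−L²−A²−y'²−z²)/(2L)=0.0970
  γ=atan2(-0.3409,0.0970)=-1.2935;  ψ=arccos(0.2737)=1.2936;  θ3=γ+ψ≈0.0001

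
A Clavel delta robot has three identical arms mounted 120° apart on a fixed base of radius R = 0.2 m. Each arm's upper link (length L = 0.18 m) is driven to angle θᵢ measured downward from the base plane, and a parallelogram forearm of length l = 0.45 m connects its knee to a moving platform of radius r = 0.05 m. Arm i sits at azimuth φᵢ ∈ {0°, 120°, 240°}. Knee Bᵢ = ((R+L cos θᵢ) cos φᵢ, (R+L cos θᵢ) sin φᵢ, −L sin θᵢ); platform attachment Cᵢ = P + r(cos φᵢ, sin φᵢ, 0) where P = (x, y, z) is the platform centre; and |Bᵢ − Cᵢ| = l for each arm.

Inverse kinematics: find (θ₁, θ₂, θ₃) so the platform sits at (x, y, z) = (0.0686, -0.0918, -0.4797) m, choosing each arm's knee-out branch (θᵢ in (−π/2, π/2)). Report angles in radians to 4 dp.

arm 1 (φ=0.0°): x'=0.0686, y'=-0.0918
  e−x'=0.0814;  (l²−L²−(e−x')²−y'²−z²)/2L = -0.2085
  √(A²+B²)=0.4866;  θ1 = -1.4027+2.0137 ≈ 0.6110
rotate P by −φ2: (-0.1138, -0.0135, -0.4797)
  e−x'=0.2638;  (l²−L²−(e−x')²−y'²−z²)/2L = -0.3605
  θ2 = atan2(B,A) + arccos(C/0.5475) = 1.2217
rotate P by −φ3: (0.0452, 0.1053, -0.4797)
  e−x'=0.1048;  (l²−L²−(e−x')²−y'²−z²)/2L = -0.2280
  θ3 = atan2(B,A) + arccos(C/0.4910) = 0.6980

θ₁ = 0.6110, θ₂ = 1.2217, θ₃ = 0.6980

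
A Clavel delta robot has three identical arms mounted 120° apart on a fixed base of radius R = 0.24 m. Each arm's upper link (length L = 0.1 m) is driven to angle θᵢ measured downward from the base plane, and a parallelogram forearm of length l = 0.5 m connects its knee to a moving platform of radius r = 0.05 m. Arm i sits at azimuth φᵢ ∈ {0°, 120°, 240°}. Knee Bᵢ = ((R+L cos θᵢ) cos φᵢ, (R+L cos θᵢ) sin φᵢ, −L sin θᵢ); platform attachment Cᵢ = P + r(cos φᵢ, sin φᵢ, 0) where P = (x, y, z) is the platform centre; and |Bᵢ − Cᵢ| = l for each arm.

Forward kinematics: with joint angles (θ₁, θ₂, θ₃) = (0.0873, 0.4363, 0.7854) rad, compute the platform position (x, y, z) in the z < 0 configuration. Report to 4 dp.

φ1=0.0°: virtual centre (0.2896, 0.0000, -0.0087), radius l
φ2=120.0°: virtual centre (-0.1403, 0.2430, -0.0423), radius l
O3 = (0.2607·cos240.0°, 0.2607·sin240.0°, -0.0707) = (-0.1304, -0.2258, -0.0707)
subtract pairs → two planes through P
plane₁₂: -0.8599x+0.4861y+-0.0671z = -0.0034
det = 0.7966;  x = 0.0086+-0.1137z,  y = 0.0083+-0.0631z
quadratic in z: (1.0169)z²+(0.0803)z+(-0.1709)=0, √Δ=0.8376 → z ∈ {-0.4513, 0.3724}; z = -0.4513 (taking z<0)
x = 0.0599, y = 0.0367

(0.0599, 0.0367, -0.4513)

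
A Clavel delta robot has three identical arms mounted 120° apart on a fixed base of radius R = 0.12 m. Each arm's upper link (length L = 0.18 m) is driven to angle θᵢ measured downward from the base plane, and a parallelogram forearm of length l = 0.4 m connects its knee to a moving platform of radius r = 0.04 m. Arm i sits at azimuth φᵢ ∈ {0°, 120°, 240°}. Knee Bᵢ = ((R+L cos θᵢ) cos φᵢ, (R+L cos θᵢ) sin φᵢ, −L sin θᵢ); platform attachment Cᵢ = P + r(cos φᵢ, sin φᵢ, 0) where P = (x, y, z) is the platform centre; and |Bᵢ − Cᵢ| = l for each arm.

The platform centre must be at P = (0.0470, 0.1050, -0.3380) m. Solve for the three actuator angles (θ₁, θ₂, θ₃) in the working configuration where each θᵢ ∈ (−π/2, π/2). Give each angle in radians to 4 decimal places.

θ₁ = 0.0872, θ₂ = 0.0001, θ₃ = 0.6981

rotate P by −φ1: (0.0470, 0.1050, -0.3380)
  e−x'=0.0330;  (l²−L²−(e−x')²−y'²−z²)/2L = 0.0035
  γ=atan2(-0.3380,0.0330)=-1.4735;  ψ=arccos(0.0102)=1.5606;  θ1=γ+ψ≈0.0872
arm 2 (φ=120.0°): x'=0.0674, y'=-0.0932
  A=0.0126, B=-0.3380, C=(l²−L²−A²−y'²−z²)/(2L)=0.0125
  √(A²+B²)=0.3382;  θ2 = -1.5336+1.5337 ≈ 0.0001
rotate P by −φ3: (-0.1144, -0.0118, -0.3380)
  A cos θ + B sin θ = C:  0.1944·cos θ + -0.3380·sin θ = -0.0683
  √(A²+B²)=0.3899;  θ3 = -1.0488+1.7469 ≈ 0.6981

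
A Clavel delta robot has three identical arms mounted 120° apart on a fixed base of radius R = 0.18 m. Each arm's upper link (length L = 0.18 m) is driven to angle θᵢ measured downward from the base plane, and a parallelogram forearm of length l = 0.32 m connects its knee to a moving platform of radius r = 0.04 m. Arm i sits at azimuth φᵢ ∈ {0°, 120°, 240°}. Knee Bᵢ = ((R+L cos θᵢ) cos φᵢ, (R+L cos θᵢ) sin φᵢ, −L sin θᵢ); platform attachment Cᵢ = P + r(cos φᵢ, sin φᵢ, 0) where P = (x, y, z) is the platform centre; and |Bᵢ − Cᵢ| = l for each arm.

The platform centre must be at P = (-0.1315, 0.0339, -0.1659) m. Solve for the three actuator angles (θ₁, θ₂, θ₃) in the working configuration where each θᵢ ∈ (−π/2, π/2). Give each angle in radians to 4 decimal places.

rotate P by −φ1: (-0.1315, 0.0339, -0.1659)
  e−x'=0.2715;  (l²−L²−(e−x')²−y'²−z²)/2L = -0.0900
  γ=atan2(-0.1659,0.2715)=-0.5485;  ψ=arccos(-0.2827)=1.8574;  θ1=γ+ψ≈1.3089
φ2=120.0° → target in arm frame (0.0951, 0.0969)
  A cos θ + B sin θ = C:  0.0449·cos θ + -0.1659·sin θ = 0.0863
  √(A²+B²)=0.1719;  θ2 = -1.3065+1.0448 ≈ -0.2618
rotate P by −φ3: (0.0364, -0.1308, -0.1659)
  A cos θ + B sin θ = C:  0.1036·cos θ + -0.1659·sin θ = 0.0406
  √(A²+B²)=0.1956;  θ3 = -1.0125+1.3616 ≈ 0.3490

θ₁ = 1.3089, θ₂ = -0.2618, θ₃ = 0.3490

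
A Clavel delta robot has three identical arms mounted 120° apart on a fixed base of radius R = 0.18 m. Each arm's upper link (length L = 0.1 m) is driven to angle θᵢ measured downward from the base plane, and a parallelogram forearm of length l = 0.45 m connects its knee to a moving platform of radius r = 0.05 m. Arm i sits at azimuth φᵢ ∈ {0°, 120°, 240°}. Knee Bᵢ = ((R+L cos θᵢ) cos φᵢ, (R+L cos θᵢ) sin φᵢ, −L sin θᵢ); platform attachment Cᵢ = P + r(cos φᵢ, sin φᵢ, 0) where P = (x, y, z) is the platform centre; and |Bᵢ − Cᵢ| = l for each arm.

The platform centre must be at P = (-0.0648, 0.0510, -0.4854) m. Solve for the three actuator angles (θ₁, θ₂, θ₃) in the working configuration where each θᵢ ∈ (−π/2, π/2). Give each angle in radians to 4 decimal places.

arm 1 (φ=0.0°): x'=-0.0648, y'=0.0510
  A=0.1948, B=-0.4854, C=(l²−L²−A²−y'²−z²)/(2L)=-0.4183
  γ=atan2(-0.4854,0.1948)=-1.1892;  ψ=arccos(-0.7998)=2.4977;  θ1=γ+ψ≈1.3086
φ2=120.0° → target in arm frame (0.0766, 0.0306)
  A=0.0534, B=-0.4854, C=(l²−L²−A²−y'²−z²)/(2L)=-0.2345
  √(A²+B²)=0.4883;  θ2 = -1.4612+2.0718 ≈ 0.6106
arm 3 (φ=240.0°): x'=-0.0118, y'=-0.0816
  A cos θ + B sin θ = C:  0.1418·cos θ + -0.4854·sin θ = -0.3494
  √(A²+B²)=0.5057;  θ3 = -1.2866+2.3335 ≈ 1.0469

θ₁ = 1.3086, θ₂ = 0.6106, θ₃ = 1.0469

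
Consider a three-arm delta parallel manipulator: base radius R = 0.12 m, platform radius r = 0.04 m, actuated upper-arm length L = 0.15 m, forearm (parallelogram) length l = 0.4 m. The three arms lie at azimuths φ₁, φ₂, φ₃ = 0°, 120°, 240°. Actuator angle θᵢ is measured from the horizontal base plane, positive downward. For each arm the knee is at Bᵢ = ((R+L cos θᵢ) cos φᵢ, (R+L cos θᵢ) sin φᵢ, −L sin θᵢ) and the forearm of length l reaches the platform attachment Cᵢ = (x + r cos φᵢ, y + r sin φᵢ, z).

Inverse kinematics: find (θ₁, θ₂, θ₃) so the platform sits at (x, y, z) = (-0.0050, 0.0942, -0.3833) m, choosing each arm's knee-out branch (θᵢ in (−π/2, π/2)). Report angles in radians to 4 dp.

θ₁ = 0.4366, θ₂ = 0.0875, θ₃ = 0.6983

arm 1 (φ=0.0°): x'=-0.0050, y'=0.0942
  e−x'=0.0850;  (l²−L²−(e−x')²−y'²−z²)/2L = -0.0851
  √(A²+B²)=0.3926;  θ1 = -1.3526+1.7892 ≈ 0.4366
arm 2 (φ=120.0°): x'=0.0841, y'=-0.0428
  e−x'=-0.0041;  (l²−L²−(e−x')²−y'²−z²)/2L = -0.0375
  θ2 = atan2(B,A) + arccos(C/0.3833) = 0.0875
rotate P by −φ3: (-0.0791, -0.0514, -0.3833)
  A=0.1591, B=-0.3833, C=(l²−L²−A²−y'²−z²)/(2L)=-0.1246
  γ=atan2(-0.3833,0.1591)=-1.1774;  ψ=arccos(-0.3002)=1.8757;  θ3=γ+ψ≈0.6983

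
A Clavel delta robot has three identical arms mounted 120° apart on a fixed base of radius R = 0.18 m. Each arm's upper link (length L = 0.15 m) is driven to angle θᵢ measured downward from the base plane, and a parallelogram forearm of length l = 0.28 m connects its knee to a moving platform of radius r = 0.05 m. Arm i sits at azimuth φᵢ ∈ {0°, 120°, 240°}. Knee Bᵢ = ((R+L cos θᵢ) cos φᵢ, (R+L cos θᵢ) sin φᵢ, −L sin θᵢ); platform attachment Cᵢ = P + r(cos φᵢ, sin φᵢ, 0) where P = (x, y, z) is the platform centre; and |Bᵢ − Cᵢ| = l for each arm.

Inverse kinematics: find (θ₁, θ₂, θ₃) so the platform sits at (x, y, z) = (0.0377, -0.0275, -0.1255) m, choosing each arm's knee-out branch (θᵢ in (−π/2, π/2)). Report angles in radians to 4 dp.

θ₁ = -0.0875, θ₂ = 0.7858, θ₃ = 0.3492

rotate P by −φ1: (0.0377, -0.0275, -0.1255)
  A cos θ + B sin θ = C:  0.0923·cos θ + -0.1255·sin θ = 0.1029
  γ=atan2(-0.1255,0.0923)=-0.9367;  ψ=arccos(0.6606)=0.8492;  θ1=γ+ψ≈-0.0875
φ2=120.0° → target in arm frame (-0.0427, -0.0189)
  A=0.1727, B=-0.1255, C=(l²−L²−A²−y'²−z²)/(2L)=0.0333
  γ=atan2(-0.1255,0.1727)=-0.6285;  ψ=arccos(0.1558)=1.4143;  θ2=γ+ψ≈0.7858
arm 3 (φ=240.0°): x'=0.0050, y'=0.0464
  e−x'=0.1250;  (l²−L²−(e−x')²−y'²−z²)/2L = 0.0745
  √(A²+B²)=0.1772;  θ3 = -0.7873+1.1365 ≈ 0.3492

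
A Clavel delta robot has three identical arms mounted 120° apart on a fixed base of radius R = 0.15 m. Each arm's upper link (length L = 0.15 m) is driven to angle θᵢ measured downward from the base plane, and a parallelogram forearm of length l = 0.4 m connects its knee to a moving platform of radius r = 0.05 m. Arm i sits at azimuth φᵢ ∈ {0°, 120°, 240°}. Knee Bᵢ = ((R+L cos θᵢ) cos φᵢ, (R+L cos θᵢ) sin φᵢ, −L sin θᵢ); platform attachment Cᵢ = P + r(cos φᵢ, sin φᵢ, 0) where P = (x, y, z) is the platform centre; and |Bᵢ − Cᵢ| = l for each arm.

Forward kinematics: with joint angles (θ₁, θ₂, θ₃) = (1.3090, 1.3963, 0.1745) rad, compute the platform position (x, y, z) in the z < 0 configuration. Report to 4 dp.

arm 1 at φ=0.0°: e+L cos θ1 = 0.1388;  S1 = (0.1388, 0.0000, -0.1449)
S2 = (0.1260·cos120.0°, 0.1260·sin120.0°, -0.1477) = (-0.0630, 0.1092, -0.1477)
S3 = (0.2477·cos240.0°, 0.2477·sin240.0°, -0.0260) = (-0.1239, -0.2145, -0.0260)
eliminate P² terms by subtracting sphere 1 from 2 and 3
linear system: -0.4037x+0.2183y = -0.0026−-0.0057z; -0.5254x+-0.4291y = 0.0218−0.2377z
Cramer: x(z) = -0.0127+0.1718z;  y(z) = -0.0352+0.3436z
quadratic in z: (1.1476)z²+(0.2135)z+(-0.1148)=0, √Δ=0.7567 → z ∈ {-0.4227, 0.2367}; z = -0.4227 (taking z<0)
x = -0.0853, y = -0.1805

(-0.0853, -0.1805, -0.4227)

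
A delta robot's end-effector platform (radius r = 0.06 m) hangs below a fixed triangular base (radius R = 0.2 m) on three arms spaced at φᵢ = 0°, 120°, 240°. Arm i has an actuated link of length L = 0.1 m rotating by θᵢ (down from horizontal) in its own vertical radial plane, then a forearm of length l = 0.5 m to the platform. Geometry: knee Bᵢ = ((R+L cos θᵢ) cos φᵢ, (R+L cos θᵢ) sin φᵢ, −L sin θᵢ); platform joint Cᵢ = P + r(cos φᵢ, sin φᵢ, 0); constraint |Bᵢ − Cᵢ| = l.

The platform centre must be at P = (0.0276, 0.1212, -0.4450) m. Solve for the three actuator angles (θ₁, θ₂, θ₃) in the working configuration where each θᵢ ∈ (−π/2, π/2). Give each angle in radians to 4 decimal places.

rotate P by −φ1: (0.0276, 0.1212, -0.4450)
  e−x'=0.1124;  (l²−L²−(e−x')²−y'²−z²)/2L = 0.0733
  θ1 = atan2(B,A) + arccos(C/0.4590) = 0.0871
arm 2 (φ=120.0°): x'=0.0912, y'=-0.0845
  A=0.0488, B=-0.4450, C=(l²−L²−A²−y'²−z²)/(2L)=0.1622
  γ=atan2(-0.4450,0.0488)=-1.4615;  ψ=arccos(0.3624)=1.1999;  θ2=γ+ψ≈-0.2616
rotate P by −φ3: (-0.1188, -0.0367, -0.4450)
  A cos θ + B sin θ = C:  0.2588·cos θ + -0.4450·sin θ = -0.1316
  √(A²+B²)=0.5148;  θ3 = -1.0441+1.8294 ≈ 0.7853

θ₁ = 0.0871, θ₂ = -0.2616, θ₃ = 0.7853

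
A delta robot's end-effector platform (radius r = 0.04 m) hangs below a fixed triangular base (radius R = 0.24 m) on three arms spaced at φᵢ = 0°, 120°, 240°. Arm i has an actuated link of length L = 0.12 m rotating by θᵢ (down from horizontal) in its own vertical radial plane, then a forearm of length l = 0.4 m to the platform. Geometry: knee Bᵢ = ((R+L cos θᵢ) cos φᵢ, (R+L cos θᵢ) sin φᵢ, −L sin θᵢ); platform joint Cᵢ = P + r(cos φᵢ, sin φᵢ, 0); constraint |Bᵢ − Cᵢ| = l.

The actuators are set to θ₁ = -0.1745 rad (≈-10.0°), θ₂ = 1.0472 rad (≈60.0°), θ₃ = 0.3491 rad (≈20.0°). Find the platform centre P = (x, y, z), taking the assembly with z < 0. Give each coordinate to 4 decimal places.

arm 1 at φ=0.0°: ρ1 = 0.3182;  centre 1 = (0.3182, 0.0000, 0.0208)
φ2=120.0°: virtual centre (-0.1300, 0.2252, -0.1039), radius l
centre 3 = (0.3128·cos240.0°, 0.3128·sin240.0°, -0.0410) = (-0.1564, -0.2709, -0.0410)
eliminate P² terms by subtracting sphere 1 from 2 and 3
plane₁₂: -0.8964x+0.4503y+-0.2495z = -0.0233
det = 0.9130;  x = 0.0149+-0.2091z,  y = -0.0221+0.1379z
quadratic in z: (1.0627)z²+(0.0791)z+(-0.0671)=0, √Δ=0.5398 → z ∈ {-0.2912, 0.2168}; z = -0.2912 (taking z<0)
x = 0.0758, y = -0.0622

(0.0758, -0.0622, -0.2912)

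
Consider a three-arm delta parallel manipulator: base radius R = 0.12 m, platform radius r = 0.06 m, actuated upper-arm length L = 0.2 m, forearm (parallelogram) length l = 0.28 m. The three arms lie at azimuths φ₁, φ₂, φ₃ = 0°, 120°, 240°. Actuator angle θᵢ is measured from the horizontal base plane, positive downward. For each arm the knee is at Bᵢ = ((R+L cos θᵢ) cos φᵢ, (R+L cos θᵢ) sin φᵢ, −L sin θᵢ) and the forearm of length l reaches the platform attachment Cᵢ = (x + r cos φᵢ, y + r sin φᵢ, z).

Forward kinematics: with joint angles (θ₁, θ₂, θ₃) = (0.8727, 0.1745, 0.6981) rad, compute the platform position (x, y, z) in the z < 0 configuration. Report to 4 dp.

(-0.0649, 0.0617, -0.2549)

arm 1 at φ=0.0°: ρ1 = 0.1886;  centre 1 = (0.1886, 0.0000, -0.1532)
arm 2 at φ=120.0°: ρ2 = 0.2570;  centre 2 = (-0.1285, 0.2225, -0.0347)
φ3=240.0°: virtual centre (-0.1066, -0.1846, -0.1286), radius l
eliminate P² terms by subtracting sphere 1 from 2 and 3
[-0.6341 0.4451 0.2370]·P = 0.0082;  [-0.5903 -0.3693 0.0493]·P = 0.0030
Cramer: x(z) = -0.0088+0.2203z;  y(z) = 0.0060-0.2186z
quadratic in z: (1.0963)z²+(0.2169)z+(-0.0160)=0, √Δ=0.3421 → z ∈ {-0.2549, 0.0571}; z = -0.2549 (taking z<0)
x = -0.0649, y = 0.0617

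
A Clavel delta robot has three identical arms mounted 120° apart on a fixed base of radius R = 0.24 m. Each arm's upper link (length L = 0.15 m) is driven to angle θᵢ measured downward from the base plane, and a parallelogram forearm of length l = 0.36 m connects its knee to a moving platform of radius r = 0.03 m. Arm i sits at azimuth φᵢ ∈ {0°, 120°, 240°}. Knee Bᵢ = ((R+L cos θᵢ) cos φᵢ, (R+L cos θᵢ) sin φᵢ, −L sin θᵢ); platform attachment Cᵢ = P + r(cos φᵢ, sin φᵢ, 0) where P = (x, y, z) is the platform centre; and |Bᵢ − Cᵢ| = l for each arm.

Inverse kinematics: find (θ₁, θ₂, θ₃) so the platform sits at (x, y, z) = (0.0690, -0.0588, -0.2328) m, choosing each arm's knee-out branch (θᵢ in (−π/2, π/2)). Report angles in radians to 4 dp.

arm 1 (φ=0.0°): x'=0.0690, y'=-0.0588
  A=0.1410, B=-0.2328, C=(l²−L²−A²−y'²−z²)/(2L)=0.0986
  θ1 = atan2(B,A) + arccos(C/0.2722) = 0.1741
rotate P by −φ2: (-0.0854, -0.0304, -0.2328)
  A cos θ + B sin θ = C:  0.2954·cos θ + -0.2328·sin θ = -0.1176
  θ2 = atan2(B,A) + arccos(C/0.3761) = 1.2215
rotate P by −φ3: (0.0164, 0.0892, -0.2328)
  A cos θ + B sin θ = C:  0.1936·cos θ + -0.2328·sin θ = 0.0249
  θ3 = atan2(B,A) + arccos(C/0.3028) = 0.6112

θ₁ = 0.1741, θ₂ = 1.2215, θ₃ = 0.6112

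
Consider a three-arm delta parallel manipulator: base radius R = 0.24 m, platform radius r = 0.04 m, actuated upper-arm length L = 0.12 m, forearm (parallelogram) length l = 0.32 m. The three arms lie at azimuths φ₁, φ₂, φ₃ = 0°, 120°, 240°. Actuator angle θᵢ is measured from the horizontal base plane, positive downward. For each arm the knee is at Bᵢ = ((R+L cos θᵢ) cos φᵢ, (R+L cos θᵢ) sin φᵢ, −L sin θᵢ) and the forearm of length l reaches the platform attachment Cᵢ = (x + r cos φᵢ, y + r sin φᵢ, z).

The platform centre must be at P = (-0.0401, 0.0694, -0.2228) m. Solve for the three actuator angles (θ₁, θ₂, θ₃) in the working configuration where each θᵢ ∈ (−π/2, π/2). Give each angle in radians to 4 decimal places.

θ₁ = 1.1344, θ₂ = 0.0872, θ₃ = 1.1341

arm 1 (φ=0.0°): x'=-0.0401, y'=0.0694
  A cos θ + B sin θ = C:  0.2401·cos θ + -0.2228·sin θ = -0.1004
  θ1 = atan2(B,A) + arccos(C/0.3275) = 1.1344
φ2=120.0° → target in arm frame (0.0802, 0.0000)
  e−x'=0.1198;  (l²−L²−(e−x')²−y'²−z²)/2L = 0.1000
  θ2 = atan2(B,A) + arccos(C/0.2530) = 0.0872
arm 3 (φ=240.0°): x'=-0.0401, y'=-0.0694
  A=0.2401, B=-0.2228, C=(l²−L²−A²−y'²−z²)/(2L)=-0.1004
  √(A²+B²)=0.3275;  θ3 = -0.7481+1.8822 ≈ 1.1341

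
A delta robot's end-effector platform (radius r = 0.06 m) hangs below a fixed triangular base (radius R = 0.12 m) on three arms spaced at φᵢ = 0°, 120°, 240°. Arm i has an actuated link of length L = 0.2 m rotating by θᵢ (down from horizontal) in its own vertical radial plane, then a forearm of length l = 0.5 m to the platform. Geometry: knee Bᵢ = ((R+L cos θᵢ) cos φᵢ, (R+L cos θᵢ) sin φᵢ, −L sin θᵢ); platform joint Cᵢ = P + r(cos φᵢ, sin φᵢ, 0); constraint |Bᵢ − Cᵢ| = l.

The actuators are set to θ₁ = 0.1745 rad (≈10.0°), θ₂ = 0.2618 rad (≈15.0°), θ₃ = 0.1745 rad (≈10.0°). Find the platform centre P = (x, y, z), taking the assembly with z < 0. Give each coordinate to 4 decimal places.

(0.0108, -0.0187, -0.4695)

arm 1 at φ=0.0°: e+L cos θ1 = 0.2570;  centre 1 = (0.2570, 0.0000, -0.0347)
arm 2 at φ=120.0°: e+L cos θ2 = 0.2532;  centre 2 = (-0.1266, 0.2193, -0.0518)
φ3=240.0°: virtual centre (-0.1285, -0.2225, -0.0347), radius l
eliminate P² terms by subtracting sphere 1 from 2 and 3
linear system: -0.7671x+0.4385y = -0.0005−-0.0341z; -0.7709x+-0.4451y = 0.0000−0.0000z
Cramer: x(z) = 0.0003-0.0223z;  y(z) = -0.0005+0.0387z
sphere 1 gives Az²+Bz+C=0 with A=1.0020, B=0.0809, C=-0.1829;  B²−4AC=0.7397;  roots -0.4695, 0.3888;  negative root z = -0.4695
x = 0.0108, y = -0.0187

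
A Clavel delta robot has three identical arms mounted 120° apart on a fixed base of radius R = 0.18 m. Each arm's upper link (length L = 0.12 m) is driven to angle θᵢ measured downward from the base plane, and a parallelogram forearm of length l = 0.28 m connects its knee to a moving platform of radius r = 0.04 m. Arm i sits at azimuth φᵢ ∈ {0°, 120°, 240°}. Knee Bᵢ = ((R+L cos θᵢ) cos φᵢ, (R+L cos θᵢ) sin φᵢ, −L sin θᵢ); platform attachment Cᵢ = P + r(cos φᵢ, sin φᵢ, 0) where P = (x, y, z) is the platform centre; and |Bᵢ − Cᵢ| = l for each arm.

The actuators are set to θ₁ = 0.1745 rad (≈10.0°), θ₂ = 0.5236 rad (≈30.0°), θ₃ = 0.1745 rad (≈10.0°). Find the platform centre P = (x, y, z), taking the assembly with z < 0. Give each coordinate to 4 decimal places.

(0.0106, -0.0183, -0.1503)

centre 1 = (0.2582·cos0.0°, 0.2582·sin0.0°, -0.0208) = (0.2582, 0.0000, -0.0208)
centre 2 = (0.2439·cos120.0°, 0.2439·sin120.0°, -0.0600) = (-0.1220, 0.2112, -0.0600)
φ3=240.0°: virtual centre (-0.1291, -0.2236, -0.0208), radius l
eliminate P² terms by subtracting sphere 1 from 2 and 3
plane₁₂: -0.7603x+0.4225y+-0.0783z = -0.0040
det = 0.6672;  x = 0.0027+-0.0525z,  y = -0.0046+0.0909z
quadratic in z: (1.0110)z²+(0.0677)z+(-0.0127)=0, √Δ=0.2362 → z ∈ {-0.1503, 0.0834}; z = -0.1503 (taking z<0)
x = 0.0106, y = -0.0183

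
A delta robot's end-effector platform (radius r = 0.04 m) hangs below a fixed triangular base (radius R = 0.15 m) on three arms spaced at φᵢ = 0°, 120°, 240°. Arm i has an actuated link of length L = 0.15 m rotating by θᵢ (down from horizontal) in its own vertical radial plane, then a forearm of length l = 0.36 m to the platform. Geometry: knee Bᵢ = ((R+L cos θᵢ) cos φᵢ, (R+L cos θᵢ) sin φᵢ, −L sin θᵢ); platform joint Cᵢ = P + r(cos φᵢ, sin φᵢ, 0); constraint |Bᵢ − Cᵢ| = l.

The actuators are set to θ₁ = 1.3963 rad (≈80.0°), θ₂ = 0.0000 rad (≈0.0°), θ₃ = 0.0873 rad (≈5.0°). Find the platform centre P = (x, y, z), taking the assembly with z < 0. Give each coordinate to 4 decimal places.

(-0.1992, 0.0081, -0.2788)

S1 = (0.1360·cos0.0°, 0.1360·sin0.0°, -0.1477) = (0.1360, 0.0000, -0.1477)
S2 = (0.2600·cos120.0°, 0.2600·sin120.0°, 0.0000) = (-0.1300, 0.2252, 0.0000)
φ3=240.0°: virtual centre (-0.1297, -0.2247, -0.0131), radius l
subtract pairs → two planes through P
linear system: -0.5321x+0.4503y = 0.0273−0.2954z; -0.5315x+-0.4493y = 0.0271−0.2693z
Cramer: x(z) = -0.0512+0.5309z;  y(z) = 0.0001-0.0287z
sphere 1 gives Az²+Bz+C=0 with A=1.2827, B=0.0967, C=-0.0727;  B²−4AC=0.3825;  roots -0.2788, 0.2034;  negative root z = -0.2788
x = -0.1992, y = 0.0081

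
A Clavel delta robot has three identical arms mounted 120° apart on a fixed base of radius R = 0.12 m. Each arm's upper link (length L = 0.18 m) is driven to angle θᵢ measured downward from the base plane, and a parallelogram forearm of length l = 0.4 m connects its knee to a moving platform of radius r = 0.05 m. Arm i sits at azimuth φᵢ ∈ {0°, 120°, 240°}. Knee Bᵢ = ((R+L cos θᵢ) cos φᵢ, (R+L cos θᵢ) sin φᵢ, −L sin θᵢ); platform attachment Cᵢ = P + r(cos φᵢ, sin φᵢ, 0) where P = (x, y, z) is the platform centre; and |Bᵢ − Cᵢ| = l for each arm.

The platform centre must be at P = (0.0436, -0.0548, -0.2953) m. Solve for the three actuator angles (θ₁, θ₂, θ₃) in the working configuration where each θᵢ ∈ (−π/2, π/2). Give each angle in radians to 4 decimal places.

rotate P by −φ1: (0.0436, -0.0548, -0.2953)
  A=0.0264, B=-0.2953, C=(l²−L²−A²−y'²−z²)/(2L)=0.1019
  √(A²+B²)=0.2965;  θ1 = -1.4816+1.2198 ≈ -0.2618
φ2=120.0° → target in arm frame (-0.0693, -0.0104)
  A cos θ + B sin θ = C:  0.1393·cos θ + -0.2953·sin θ = 0.0580
  γ=atan2(-0.2953,0.1393)=-1.1301;  ψ=arccos(0.1778)=1.3920;  θ2=γ+ψ≈0.2619
rotate P by −φ3: (0.0257, 0.0652, -0.2953)
  e−x'=0.0443;  (l²−L²−(e−x')²−y'²−z²)/2L = 0.0950
  γ=atan2(-0.2953,0.0443)=-1.4218;  ψ=arccos(0.3180)=1.2472;  θ3=γ+ψ≈-0.1746

θ₁ = -0.2618, θ₂ = 0.2619, θ₃ = -0.1746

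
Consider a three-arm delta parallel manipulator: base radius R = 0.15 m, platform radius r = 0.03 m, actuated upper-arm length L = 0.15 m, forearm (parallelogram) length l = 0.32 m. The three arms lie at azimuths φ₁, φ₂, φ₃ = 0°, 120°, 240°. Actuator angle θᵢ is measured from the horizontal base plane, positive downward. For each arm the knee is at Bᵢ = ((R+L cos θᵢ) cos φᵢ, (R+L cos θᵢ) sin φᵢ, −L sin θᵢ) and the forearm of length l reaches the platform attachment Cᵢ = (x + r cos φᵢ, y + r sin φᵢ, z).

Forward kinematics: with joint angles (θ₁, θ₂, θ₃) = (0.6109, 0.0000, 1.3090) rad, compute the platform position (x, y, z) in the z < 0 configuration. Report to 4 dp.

(0.0190, 0.1422, -0.2651)

S1 = (0.2429·cos0.0°, 0.2429·sin0.0°, -0.0860) = (0.2429, 0.0000, -0.0860)
arm 2 at φ=120.0°: e+L cos θ2 = 0.2700;  S2 = (-0.1350, 0.2338, 0.0000)
S3 = (0.1588·cos240.0°, 0.1588·sin240.0°, -0.1449) = (-0.0794, -0.1375, -0.1449)
|S₂|²−|S₁|² = 0.0065;  |S₃|²−|S₁|² = -0.0202
[-0.7557 0.4677 0.1721]·P = 0.0065;  [-0.6446 -0.2751 -0.1177]·P = -0.0202
det = 0.5093;  x = 0.0150+-0.0151z,  y = 0.0382+-0.3924z
sphere 1 gives Az²+Bz+C=0 with A=1.1542, B=0.1490, C=-0.0416;  B²−4AC=0.2143;  roots -0.2651, 0.1360;  negative root z = -0.2651
x = 0.0190, y = 0.1422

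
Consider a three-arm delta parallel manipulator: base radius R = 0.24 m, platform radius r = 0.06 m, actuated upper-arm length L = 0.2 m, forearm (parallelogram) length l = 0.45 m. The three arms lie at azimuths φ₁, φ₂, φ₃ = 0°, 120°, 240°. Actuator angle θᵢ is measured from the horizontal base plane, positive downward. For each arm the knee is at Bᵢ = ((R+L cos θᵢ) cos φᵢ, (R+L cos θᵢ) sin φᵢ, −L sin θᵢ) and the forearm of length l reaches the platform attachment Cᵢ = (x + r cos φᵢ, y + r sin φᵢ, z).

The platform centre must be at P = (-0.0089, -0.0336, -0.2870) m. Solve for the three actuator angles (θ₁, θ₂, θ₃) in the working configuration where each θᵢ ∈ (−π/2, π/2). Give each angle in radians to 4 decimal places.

θ₁ = 0.2614, θ₂ = 0.3491, θ₃ = -0.0002

φ1=0.0° → target in arm frame (-0.0089, -0.0336)
  A=0.1889, B=-0.2870, C=(l²−L²−A²−y'²−z²)/(2L)=0.1083
  γ=atan2(-0.2870,0.1889)=-0.9887;  ψ=arccos(0.3152)=1.2501;  θ1=γ+ψ≈0.2614
arm 2 (φ=120.0°): x'=-0.0246, y'=0.0245
  A=0.2046, B=-0.2870, C=(l²−L²−A²−y'²−z²)/(2L)=0.0941
  γ=atan2(-0.2870,0.2046)=-0.9514;  ψ=arccos(0.2670)=1.3005;  θ2=γ+ψ≈0.3491
φ3=240.0° → target in arm frame (0.0335, 0.0091)
  e−x'=0.1465;  (l²−L²−(e−x')²−y'²−z²)/2L = 0.1465
  θ3 = atan2(B,A) + arccos(C/0.3222) = -0.0002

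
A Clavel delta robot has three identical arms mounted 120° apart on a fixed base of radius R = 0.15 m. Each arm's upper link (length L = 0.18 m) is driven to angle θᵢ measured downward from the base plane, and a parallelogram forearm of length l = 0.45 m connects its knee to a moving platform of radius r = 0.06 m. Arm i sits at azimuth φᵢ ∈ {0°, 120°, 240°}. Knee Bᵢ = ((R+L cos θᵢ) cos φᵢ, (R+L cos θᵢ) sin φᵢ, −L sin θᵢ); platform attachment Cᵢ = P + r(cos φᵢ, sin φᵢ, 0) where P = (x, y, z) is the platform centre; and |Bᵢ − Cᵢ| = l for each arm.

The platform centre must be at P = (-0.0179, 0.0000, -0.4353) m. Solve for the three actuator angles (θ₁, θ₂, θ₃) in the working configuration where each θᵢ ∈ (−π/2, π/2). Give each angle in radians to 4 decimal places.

θ₁ = 0.4364, θ₂ = 0.3492, θ₃ = 0.3492

arm 1 (φ=0.0°): x'=-0.0179, y'=0.0000
  e−x'=0.1079;  (l²−L²−(e−x')²−y'²−z²)/2L = -0.0862
  √(A²+B²)=0.4485;  θ1 = -1.3278+1.7642 ≈ 0.4364
arm 2 (φ=120.0°): x'=0.0089, y'=0.0155
  A=0.0810, B=-0.4353, C=(l²−L²−A²−y'²−z²)/(2L)=-0.0728
  √(A²+B²)=0.4428;  θ2 = -1.3867+1.7359 ≈ 0.3492
φ3=240.0° → target in arm frame (0.0090, -0.0155)
  A cos θ + B sin θ = C:  0.0810·cos θ + -0.4353·sin θ = -0.0728
  √(A²+B²)=0.4428;  θ3 = -1.3867+1.7359 ≈ 0.3492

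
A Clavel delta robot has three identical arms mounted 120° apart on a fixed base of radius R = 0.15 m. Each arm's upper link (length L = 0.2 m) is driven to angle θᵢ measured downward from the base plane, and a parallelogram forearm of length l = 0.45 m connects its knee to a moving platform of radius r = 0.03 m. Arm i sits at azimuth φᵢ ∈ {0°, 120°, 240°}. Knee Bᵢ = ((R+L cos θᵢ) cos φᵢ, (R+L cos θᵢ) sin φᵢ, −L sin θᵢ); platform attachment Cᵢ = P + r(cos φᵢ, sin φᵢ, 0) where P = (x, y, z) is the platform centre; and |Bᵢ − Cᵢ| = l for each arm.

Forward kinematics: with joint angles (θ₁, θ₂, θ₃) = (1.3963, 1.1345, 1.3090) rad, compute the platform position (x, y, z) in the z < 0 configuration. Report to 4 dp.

(-0.0379, 0.0322, -0.6024)

arm 1 at φ=0.0°: ρ1 = 0.1547;  centre 1 = (0.1547, 0.0000, -0.1970)
arm 2 at φ=120.0°: ρ2 = 0.2045;  centre 2 = (-0.1023, 0.1771, -0.1813)
arm 3 at φ=240.0°: ρ3 = 0.1718;  centre 3 = (-0.0859, -0.1488, -0.1932)
eliminate P² terms by subtracting sphere 1 from 2 and 3
linear system: -0.5140x+0.3542y = 0.0120−0.0314z; -0.4812x+-0.2975y = 0.0041−0.0076z
Cramer: x(z) = -0.0155+0.0372z;  y(z) = 0.0113-0.0347z
quadratic in z: (1.0026)z²+(0.3805)z+(-0.1346)=0, √Δ=0.8274 → z ∈ {-0.6024, 0.2229}; z = -0.6024 (taking z<0)
x = -0.0379, y = 0.0322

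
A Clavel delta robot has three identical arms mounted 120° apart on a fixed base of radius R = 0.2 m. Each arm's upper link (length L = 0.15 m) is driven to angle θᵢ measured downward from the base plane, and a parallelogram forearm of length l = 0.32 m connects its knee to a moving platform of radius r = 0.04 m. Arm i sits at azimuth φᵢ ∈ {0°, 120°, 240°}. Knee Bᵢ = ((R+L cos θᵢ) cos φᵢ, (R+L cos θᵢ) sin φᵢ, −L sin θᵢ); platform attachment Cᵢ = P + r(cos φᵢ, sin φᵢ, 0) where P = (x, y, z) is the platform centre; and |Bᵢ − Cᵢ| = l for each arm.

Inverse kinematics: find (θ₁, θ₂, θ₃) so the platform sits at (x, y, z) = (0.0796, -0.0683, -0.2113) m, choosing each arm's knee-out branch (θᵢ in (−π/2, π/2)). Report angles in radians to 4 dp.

arm 1 (φ=0.0°): x'=0.0796, y'=-0.0683
  A=0.0804, B=-0.2113, C=(l²−L²−A²−y'²−z²)/(2L)=0.0804
  θ1 = atan2(B,A) + arccos(C/0.2261) = -0.0001
φ2=120.0° → target in arm frame (-0.0989, -0.0348)
  A cos θ + B sin θ = C:  0.2589·cos θ + -0.2113·sin θ = -0.1100
  θ2 = atan2(B,A) + arccos(C/0.3342) = 1.2219
arm 3 (φ=240.0°): x'=0.0193, y'=0.1031
  A=0.1407, B=-0.2113, C=(l²−L²−A²−y'²−z²)/(2L)=0.0161
  γ=atan2(-0.2113,0.1407)=-0.9835;  ψ=arccos(0.0636)=1.5072;  θ3=γ+ψ≈0.5237

θ₁ = -0.0001, θ₂ = 1.2219, θ₃ = 0.5237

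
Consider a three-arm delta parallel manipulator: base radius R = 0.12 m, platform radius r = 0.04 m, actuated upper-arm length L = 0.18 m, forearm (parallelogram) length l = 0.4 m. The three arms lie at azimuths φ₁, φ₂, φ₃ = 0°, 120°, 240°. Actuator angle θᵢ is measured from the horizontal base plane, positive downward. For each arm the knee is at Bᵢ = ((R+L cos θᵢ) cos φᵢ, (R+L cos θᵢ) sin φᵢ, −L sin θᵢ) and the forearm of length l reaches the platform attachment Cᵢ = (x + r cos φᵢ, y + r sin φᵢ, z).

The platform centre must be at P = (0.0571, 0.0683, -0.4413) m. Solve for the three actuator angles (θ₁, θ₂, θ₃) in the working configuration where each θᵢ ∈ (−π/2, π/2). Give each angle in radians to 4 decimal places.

rotate P by −φ1: (0.0571, 0.0683, -0.4413)
  A=0.0229, B=-0.4413, C=(l²−L²−A²−y'²−z²)/(2L)=-0.2009
  √(A²+B²)=0.4419;  θ1 = -1.5190+2.0428 ≈ 0.5239
φ2=120.0° → target in arm frame (0.0306, -0.0836)
  e−x'=0.0494;  (l²−L²−(e−x')²−y'²−z²)/2L = -0.2127
  γ=atan2(-0.4413,0.0494)=-1.4593;  ψ=arccos(-0.4790)=2.0703;  θ2=γ+ψ≈0.6110
arm 3 (φ=240.0°): x'=-0.0877, y'=0.0153
  A cos θ + B sin θ = C:  0.1677·cos θ + -0.4413·sin θ = -0.2653
  θ3 = atan2(B,A) + arccos(C/0.4721) = 0.9599

θ₁ = 0.5239, θ₂ = 0.6110, θ₃ = 0.9599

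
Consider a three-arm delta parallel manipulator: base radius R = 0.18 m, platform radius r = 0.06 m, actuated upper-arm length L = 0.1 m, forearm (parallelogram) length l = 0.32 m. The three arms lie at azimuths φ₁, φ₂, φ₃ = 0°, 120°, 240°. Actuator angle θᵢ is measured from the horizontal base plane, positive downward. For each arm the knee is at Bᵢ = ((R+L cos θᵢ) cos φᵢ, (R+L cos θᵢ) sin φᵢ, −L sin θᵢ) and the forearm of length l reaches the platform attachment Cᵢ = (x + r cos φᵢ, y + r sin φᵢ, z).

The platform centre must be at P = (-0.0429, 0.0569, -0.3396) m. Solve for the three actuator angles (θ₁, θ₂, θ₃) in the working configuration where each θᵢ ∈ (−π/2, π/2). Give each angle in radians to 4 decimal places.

φ1=0.0° → target in arm frame (-0.0429, 0.0569)
  e−x'=0.1629;  (l²−L²−(e−x')²−y'²−z²)/2L = -0.2635
  √(A²+B²)=0.3766;  θ1 = -1.1235+2.3457 ≈ 1.2221
φ2=120.0° → target in arm frame (0.0707, 0.0087)
  e−x'=0.0493;  (l²−L²−(e−x')²−y'²−z²)/2L = -0.1272
  √(A²+B²)=0.3432;  θ2 = -1.4267+1.9504 ≈ 0.5237
φ3=240.0° → target in arm frame (-0.0278, -0.0656)
  A=0.1478, B=-0.3396, C=(l²−L²−A²−y'²−z²)/(2L)=-0.2454
  √(A²+B²)=0.3704;  θ3 = -1.1602+2.2951 ≈ 1.1349

θ₁ = 1.2221, θ₂ = 0.5237, θ₃ = 1.1349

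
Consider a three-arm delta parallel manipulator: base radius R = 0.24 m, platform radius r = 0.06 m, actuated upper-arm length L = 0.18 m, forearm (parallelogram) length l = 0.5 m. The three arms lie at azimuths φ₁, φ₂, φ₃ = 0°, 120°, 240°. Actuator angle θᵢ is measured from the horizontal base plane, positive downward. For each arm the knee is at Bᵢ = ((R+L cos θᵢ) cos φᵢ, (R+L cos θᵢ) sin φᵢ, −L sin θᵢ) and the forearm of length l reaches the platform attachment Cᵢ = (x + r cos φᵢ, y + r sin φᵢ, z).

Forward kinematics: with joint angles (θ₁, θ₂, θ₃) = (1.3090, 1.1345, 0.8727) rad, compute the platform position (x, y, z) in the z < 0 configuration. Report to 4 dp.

φ1=0.0°: virtual centre (0.2266, 0.0000, -0.1739), radius l
arm 2 at φ=120.0°: e+L cos θ2 = 0.2561;  S2 = (-0.1280, 0.2218, -0.1631)
φ3=240.0°: virtual centre (-0.1478, -0.2561, -0.1379), radius l
eliminate P² terms by subtracting sphere 1 from 2 and 3
plane₁₂: -0.7092x+0.4435y+0.0215z = 0.0106
Cramer: x(z) = -0.0237+0.0617z;  y(z) = -0.0139+0.0503z
sphere 1 gives Az²+Bz+C=0 with A=1.0063, B=0.3155, C=-0.1569;  B²−4AC=0.7312;  roots -0.5816, 0.2681;  negative root z = -0.5816
x = -0.0596, y = -0.0432

(-0.0596, -0.0432, -0.5816)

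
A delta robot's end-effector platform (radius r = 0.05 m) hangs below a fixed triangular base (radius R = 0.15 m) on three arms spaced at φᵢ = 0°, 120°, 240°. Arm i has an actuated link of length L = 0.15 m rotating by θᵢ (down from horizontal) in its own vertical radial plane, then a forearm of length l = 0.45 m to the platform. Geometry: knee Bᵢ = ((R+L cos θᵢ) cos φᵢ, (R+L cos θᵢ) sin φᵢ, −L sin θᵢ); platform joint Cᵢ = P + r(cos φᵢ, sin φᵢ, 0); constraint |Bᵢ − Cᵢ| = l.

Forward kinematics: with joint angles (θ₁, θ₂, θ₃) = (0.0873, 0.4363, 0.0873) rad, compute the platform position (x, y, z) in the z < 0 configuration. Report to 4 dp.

(0.0299, -0.0519, -0.4025)

O1 = (0.2494·cos0.0°, 0.2494·sin0.0°, -0.0131) = (0.2494, 0.0000, -0.0131)
arm 2 at φ=120.0°: ρ2 = 0.2359;  O2 = (-0.1180, 0.2043, -0.0634)
φ3=240.0°: virtual centre (-0.1247, -0.2160, -0.0131), radius l
|O₂|²−|O₁|² = -0.0027;  |O₃|²−|O₁|² = 0.0000
plane₁₂: -0.7348x+0.4087y+-0.1006z = -0.0027
Cramer: x(z) = 0.0019-0.0697z;  y(z) = -0.0032+0.1208z
quadratic in z: (1.0195)z²+(0.0599)z+(-0.1410)=0, √Δ=0.7607 → z ∈ {-0.4025, 0.3437}; z = -0.4025 (taking z<0)
x = 0.0299, y = -0.0519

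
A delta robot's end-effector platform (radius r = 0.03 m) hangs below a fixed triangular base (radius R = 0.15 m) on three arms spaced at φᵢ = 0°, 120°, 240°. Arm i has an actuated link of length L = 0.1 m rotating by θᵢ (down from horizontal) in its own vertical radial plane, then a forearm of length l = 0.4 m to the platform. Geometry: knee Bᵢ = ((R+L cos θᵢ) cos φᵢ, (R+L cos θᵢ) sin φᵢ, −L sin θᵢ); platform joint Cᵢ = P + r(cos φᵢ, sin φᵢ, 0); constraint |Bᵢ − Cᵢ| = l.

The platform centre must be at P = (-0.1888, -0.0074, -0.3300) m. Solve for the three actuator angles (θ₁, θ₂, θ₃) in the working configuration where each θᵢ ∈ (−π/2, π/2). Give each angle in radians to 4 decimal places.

θ₁ = 1.3968, θ₂ = -0.0871, θ₃ = -0.1738

arm 1 (φ=0.0°): x'=-0.1888, y'=-0.0074
  A cos θ + B sin θ = C:  0.3088·cos θ + -0.3300·sin θ = -0.2716
  √(A²+B²)=0.4519;  θ1 = -0.8186+2.2154 ≈ 1.3968
arm 2 (φ=120.0°): x'=0.0880, y'=0.1672
  e−x'=0.0320;  (l²−L²−(e−x')²−y'²−z²)/2L = 0.0606
  √(A²+B²)=0.3315;  θ2 = -1.4741+1.3870 ≈ -0.0871
rotate P by −φ3: (0.1008, -0.1598, -0.3300)
  e−x'=0.0192;  (l²−L²−(e−x')²−y'²−z²)/2L = 0.0760
  θ3 = atan2(B,A) + arccos(C/0.3306) = -0.1738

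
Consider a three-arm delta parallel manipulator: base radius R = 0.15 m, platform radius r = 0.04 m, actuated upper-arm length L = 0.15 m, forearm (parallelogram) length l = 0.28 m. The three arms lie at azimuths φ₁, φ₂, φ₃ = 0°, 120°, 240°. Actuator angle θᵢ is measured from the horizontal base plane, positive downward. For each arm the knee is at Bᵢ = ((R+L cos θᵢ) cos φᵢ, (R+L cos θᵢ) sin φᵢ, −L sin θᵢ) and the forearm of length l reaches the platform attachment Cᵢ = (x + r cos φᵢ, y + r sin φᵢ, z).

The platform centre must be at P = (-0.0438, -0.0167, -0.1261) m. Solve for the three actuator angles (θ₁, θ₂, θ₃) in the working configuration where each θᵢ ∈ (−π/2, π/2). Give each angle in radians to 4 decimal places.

rotate P by −φ1: (-0.0438, -0.0167, -0.1261)
  e−x'=0.1538;  (l²−L²−(e−x')²−y'²−z²)/2L = 0.0536
  √(A²+B²)=0.1989;  θ1 = -0.6868+1.2982 ≈ 0.6114
arm 2 (φ=120.0°): x'=0.0074, y'=0.0463
  e−x'=0.1026;  (l²−L²−(e−x')²−y'²−z²)/2L = 0.0911
  θ2 = atan2(B,A) + arccos(C/0.1625) = 0.0877
φ3=240.0° → target in arm frame (0.0364, -0.0296)
  A=0.0736, B=-0.1261, C=(l²−L²−A²−y'²−z²)/(2L)=0.1123
  √(A²+B²)=0.1460;  θ3 = -1.0423+0.6931 ≈ -0.3492

θ₁ = 0.6114, θ₂ = 0.0877, θ₃ = -0.3492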